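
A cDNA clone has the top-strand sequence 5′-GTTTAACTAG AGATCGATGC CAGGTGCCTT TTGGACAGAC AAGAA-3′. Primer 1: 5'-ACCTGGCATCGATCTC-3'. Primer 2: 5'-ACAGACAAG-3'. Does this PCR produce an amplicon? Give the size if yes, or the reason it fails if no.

No product — the primers' 3' ends point away from each other.

Primer 1 (ACCTGGCATCGATCTC) has reverse complement GAGATCGATGCCAGGT, which matches the top strand at positions 10–25; primer 1 anneals to the top strand there with its 3' end pointing upstream toward position 10.
Primer 2 (ACAGACAAG) matches the top strand directly at positions 35–43; it anneals to the bottom strand with its 3' end pointing downstream toward position 43.
The 3' ends diverge (primer 1 extends toward position 1, primer 2 toward position 45), so the primers never converge on a shared product.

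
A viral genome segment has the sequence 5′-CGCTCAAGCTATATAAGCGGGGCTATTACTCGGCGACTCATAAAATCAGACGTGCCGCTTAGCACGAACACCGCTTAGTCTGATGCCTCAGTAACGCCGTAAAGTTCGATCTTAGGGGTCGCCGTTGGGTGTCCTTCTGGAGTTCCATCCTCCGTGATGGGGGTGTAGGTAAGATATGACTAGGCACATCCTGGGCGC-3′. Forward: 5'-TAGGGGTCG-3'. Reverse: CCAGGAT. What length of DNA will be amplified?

82 bp

Forward primer TAGGGGTCG is found on the top strand at positions 113–121.
Reverse complement of the reverse primer: ATCCTGG. This occurs on the top strand at positions 188–194.
Amplicon spans positions 113–194: 82 bp.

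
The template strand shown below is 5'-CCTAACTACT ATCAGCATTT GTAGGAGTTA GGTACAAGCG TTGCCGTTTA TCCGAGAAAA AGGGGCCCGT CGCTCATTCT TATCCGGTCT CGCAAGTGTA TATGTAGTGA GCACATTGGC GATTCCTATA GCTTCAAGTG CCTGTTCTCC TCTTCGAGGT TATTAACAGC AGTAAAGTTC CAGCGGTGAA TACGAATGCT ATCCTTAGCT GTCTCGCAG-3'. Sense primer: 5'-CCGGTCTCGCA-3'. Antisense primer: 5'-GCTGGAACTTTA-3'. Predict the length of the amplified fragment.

Scanning the template, CCGGTCTCGCA occurs at positions 84–94; this primer anneals to the bottom strand there with its 3' end pointing downstream.
The reverse primer's reverse complement is TAAAGTTCCAGC, which matches the template at positions 173–184.
Product length = (reverse-primer end) − (forward-primer start) + 1 = 184 − 84 + 1 = 101 bp.

101 bp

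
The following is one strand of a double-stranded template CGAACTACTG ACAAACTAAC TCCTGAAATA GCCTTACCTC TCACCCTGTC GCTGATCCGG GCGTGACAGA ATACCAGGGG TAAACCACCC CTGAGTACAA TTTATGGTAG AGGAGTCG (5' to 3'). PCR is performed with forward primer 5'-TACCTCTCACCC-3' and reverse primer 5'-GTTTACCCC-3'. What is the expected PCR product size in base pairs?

51 bp

Scanning the template, TACCTCTCACCC occurs at positions 35–46; this primer anneals to the bottom strand there with its 3' end pointing downstream.
The reverse primer's reverse complement is GGGGTAAAC, which matches the template at positions 77–85.
Product length = (reverse-primer end) − (forward-primer start) + 1 = 85 − 35 + 1 = 51 bp.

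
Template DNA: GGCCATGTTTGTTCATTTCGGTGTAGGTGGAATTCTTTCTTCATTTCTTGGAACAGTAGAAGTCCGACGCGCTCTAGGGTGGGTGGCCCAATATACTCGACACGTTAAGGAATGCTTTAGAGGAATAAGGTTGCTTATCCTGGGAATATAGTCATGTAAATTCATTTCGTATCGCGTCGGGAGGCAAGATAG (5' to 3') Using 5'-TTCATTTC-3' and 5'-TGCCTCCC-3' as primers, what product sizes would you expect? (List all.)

175 bp, 147 bp, 26 bp

The forward primer TTCATTTC matches the top strand at positions 12–19, 40–47, 161–168.
The reverse primer's reverse complement is GGGAGGCA, matching at positions 179–186.
Each forward site pairs with the reverse site to give a product ending at position 186: sizes 175, 147, 26 bp.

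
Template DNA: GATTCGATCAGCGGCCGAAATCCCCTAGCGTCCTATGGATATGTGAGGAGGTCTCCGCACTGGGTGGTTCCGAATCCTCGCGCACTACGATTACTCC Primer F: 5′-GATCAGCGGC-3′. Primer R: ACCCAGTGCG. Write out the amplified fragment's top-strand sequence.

5'-GATCAGCGGCCGAAATCCCCTAGCGTCCTATGGATATGTGAGGAGGTCTCCGCACTGGGT-3'

The forward primer matches the template at positions 6–15.
Reverse complement of the reverse primer: CGCACTGGGT. This occurs on the top strand at positions 56–65.
The product is the template from position 6 through 65 (60 bp).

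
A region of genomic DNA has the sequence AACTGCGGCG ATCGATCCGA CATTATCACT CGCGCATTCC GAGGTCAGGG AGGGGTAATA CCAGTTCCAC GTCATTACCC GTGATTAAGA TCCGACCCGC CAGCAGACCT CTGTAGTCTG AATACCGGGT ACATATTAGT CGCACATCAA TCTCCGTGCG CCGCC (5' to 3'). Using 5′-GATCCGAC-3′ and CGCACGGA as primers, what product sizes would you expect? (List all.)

The forward primer GATCCGAC matches the top strand at positions 14–21, 89–96.
The reverse primer's reverse complement is TCCGTGCG, matching at positions 153–160.
Each forward site pairs with the reverse site to give a product ending at position 160: sizes 147, 72 bp.

147 bp, 72 bp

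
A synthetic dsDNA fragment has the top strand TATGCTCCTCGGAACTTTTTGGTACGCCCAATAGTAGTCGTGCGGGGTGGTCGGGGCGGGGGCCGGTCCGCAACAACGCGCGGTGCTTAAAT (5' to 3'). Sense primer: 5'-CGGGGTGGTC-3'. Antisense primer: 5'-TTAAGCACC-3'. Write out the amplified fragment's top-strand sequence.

5'-CGGGGTGGTCGGGGCGGGGGCCGGTCCGCAACAACGCGCGGTGCTTAA-3'

The forward primer matches the template at positions 43–52.
The reverse primer's reverse complement is GGTGCTTAA, which matches the template at positions 82–90.
The product is the template from position 43 through 90 (48 bp).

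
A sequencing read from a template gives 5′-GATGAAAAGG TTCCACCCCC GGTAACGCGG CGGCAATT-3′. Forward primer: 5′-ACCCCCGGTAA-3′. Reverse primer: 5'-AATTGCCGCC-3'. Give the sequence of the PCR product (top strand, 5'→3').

5'-ACCCCCGGTAACGCGGCGGCAATT-3'

Scanning the template, ACCCCCGGTAA occurs at positions 15–25; this primer anneals to the bottom strand there with its 3' end pointing downstream.
Taking the reverse complement of AATTGCCGCC gives GGCGGCAATT, found at positions 29–38 on the template; the primer anneals here to the top strand with its 3' end pointing upstream.
The product is the template from position 15 through 38 (24 bp).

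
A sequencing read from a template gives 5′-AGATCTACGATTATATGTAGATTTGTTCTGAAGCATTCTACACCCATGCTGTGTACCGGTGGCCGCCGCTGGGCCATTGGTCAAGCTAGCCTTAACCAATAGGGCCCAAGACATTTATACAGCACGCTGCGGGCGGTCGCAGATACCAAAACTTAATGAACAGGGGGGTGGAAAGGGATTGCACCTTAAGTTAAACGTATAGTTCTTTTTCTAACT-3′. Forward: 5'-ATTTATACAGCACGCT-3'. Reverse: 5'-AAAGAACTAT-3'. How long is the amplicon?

96 bp

Forward primer ATTTATACAGCACGCT is found on the top strand at positions 113–128.
Taking the reverse complement of AAAGAACTAT gives ATAGTTCTTT, found at positions 199–208 on the template; the primer anneals here to the top strand with its 3' end pointing upstream.
Product length = (reverse-primer end) − (forward-primer start) + 1 = 208 − 113 + 1 = 96 bp.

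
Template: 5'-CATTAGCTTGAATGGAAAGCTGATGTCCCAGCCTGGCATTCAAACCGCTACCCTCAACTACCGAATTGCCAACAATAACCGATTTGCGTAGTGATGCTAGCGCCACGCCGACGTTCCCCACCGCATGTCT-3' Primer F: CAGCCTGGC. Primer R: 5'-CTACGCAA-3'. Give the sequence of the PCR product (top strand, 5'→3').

Scanning the template, CAGCCTGGC occurs at positions 29–37; this primer anneals to the bottom strand there with its 3' end pointing downstream.
The reverse primer's reverse complement is TTGCGTAG, which matches the template at positions 84–91.
The product is the template from position 29 through 91 (63 bp).

5'-CAGCCTGGCATTCAAACCGCTACCCTCAACTACCGAATTGCCAACAATAACCGATTTGCGTAG-3'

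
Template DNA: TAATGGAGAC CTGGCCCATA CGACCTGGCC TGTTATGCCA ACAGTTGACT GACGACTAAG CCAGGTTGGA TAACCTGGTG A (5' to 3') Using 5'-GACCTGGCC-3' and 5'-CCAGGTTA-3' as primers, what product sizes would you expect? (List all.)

The forward primer GACCTGGCC matches the top strand at positions 8–16, 22–30.
The reverse primer's reverse complement is TAACCTGG, matching at positions 71–78.
Each forward site pairs with the reverse site to give a product ending at position 78: sizes 71, 57 bp.

71 bp, 57 bp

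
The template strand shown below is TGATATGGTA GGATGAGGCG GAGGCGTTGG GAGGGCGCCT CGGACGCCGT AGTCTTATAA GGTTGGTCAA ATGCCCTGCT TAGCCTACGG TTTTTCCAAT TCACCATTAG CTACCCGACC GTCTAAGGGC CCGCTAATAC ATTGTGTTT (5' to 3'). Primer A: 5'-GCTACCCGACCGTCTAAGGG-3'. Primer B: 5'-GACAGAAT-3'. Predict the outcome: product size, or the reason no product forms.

Primer B (GACAGAAT) does not match the top strand, and its reverse complement ATTCTGTC does not match either.
With no annealing site for primer B, no amplification occurs.

No product — primer B has no binding site in the template.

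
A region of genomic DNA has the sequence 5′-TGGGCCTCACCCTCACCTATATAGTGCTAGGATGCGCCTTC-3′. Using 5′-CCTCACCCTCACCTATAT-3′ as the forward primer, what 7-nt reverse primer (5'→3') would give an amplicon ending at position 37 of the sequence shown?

The forward primer binds at positions 5–22; the product's 3' end on the top strand is position 37.
The reverse primer anneals to the top strand over positions 31–37, i.e. to GATGCGC.
Its sequence written 5'→3' is the reverse complement: GCGCATC.

5'-GCGCATC-3'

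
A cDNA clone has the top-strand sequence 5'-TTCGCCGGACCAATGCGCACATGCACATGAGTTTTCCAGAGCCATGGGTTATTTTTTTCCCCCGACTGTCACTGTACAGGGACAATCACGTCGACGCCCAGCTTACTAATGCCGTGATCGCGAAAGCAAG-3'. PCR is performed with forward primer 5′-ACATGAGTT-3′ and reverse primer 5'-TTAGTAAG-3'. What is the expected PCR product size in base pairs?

85 bp

Forward primer ACATGAGTT is found on the top strand at positions 25–33.
Taking the reverse complement of TTAGTAAG gives CTTACTAA, found at positions 102–109 on the template; the primer anneals here to the top strand with its 3' end pointing upstream.
Amplicon spans positions 25–109: 85 bp.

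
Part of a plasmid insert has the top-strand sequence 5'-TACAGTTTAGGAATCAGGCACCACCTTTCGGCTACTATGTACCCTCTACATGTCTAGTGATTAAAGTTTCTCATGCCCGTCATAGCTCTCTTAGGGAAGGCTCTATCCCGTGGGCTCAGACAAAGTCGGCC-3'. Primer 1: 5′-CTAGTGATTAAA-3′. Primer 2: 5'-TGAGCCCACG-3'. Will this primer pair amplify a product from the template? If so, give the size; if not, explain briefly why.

Primer 1 (CTAGTGATTAAA) matches the top strand at positions 54–65; it acts as a forward primer.
Primer 2's reverse complement is CGTGGGCTCA, matching the top strand at positions 109–118; it acts as a reverse primer.
The 3' ends face each other across positions 54–118, giving a 65 bp product.

Yes — a 65 bp product.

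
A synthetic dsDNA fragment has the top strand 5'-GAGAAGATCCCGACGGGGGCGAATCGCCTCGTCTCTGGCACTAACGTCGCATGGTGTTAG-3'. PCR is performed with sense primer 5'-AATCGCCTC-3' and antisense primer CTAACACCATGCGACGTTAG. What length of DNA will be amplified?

39 bp

The forward primer matches the template at positions 22–30.
Reverse complement of the reverse primer: CTAACGTCGCATGGTGTTAG. This occurs on the top strand at positions 41–60.
The product runs from position 22 to position 60, so its length is 60 − 22 + 1 = 39 bp.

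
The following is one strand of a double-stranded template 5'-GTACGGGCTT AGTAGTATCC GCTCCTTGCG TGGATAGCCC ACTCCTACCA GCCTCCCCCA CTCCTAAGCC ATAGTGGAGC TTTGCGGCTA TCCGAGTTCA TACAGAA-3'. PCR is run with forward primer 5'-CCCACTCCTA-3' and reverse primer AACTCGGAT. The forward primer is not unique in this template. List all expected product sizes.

61 bp, 42 bp

The forward primer CCCACTCCTA matches the top strand at positions 38–47, 57–66.
The reverse primer's reverse complement is ATCCGAGTT, matching at positions 90–98.
Each forward site pairs with the reverse site to give a product ending at position 98: sizes 61, 42 bp.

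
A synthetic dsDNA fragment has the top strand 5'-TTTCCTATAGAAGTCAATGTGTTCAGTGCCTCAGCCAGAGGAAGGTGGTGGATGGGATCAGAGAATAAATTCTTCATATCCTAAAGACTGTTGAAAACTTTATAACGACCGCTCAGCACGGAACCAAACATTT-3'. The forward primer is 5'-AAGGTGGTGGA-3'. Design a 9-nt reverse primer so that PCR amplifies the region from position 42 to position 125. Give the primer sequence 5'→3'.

The product's 3' end on the top strand is position 125.
The reverse primer anneals to the top strand over positions 117–125, i.e. to CACGGAACC.
Its sequence written 5'→3' is the reverse complement: GGTTCCGTG.

5'-GGTTCCGTG-3'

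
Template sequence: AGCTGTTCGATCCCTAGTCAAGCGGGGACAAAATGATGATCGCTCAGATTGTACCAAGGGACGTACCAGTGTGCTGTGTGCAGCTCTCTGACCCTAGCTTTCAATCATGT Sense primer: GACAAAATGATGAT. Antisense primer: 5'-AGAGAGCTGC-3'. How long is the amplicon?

The forward primer matches the template at positions 27–40.
Taking the reverse complement of AGAGAGCTGC gives GCAGCTCTCT, found at positions 80–89 on the template; the primer anneals here to the top strand with its 3' end pointing upstream.
Product length = (reverse-primer end) − (forward-primer start) + 1 = 89 − 27 + 1 = 63 bp.

63 bp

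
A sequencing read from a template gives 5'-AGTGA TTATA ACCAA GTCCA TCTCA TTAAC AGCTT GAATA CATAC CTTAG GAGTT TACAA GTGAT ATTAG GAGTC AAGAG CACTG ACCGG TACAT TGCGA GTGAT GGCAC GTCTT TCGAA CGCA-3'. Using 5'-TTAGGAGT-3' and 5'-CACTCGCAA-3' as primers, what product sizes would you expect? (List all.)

The forward primer TTAGGAGT matches the top strand at positions 47–54, 67–74.
The reverse primer's reverse complement is TTGCGAGTG, matching at positions 95–103.
Each forward site pairs with the reverse site to give a product ending at position 103: sizes 57, 37 bp.

57 bp, 37 bp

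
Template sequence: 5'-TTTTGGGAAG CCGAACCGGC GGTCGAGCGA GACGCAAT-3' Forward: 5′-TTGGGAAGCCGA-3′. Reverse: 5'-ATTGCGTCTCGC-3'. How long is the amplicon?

Forward primer TTGGGAAGCCGA is found on the top strand at positions 3–14.
Reverse complement of the reverse primer: GCGAGACGCAAT. This occurs on the top strand at positions 27–38.
Amplicon spans positions 3–38: 36 bp.

36 bp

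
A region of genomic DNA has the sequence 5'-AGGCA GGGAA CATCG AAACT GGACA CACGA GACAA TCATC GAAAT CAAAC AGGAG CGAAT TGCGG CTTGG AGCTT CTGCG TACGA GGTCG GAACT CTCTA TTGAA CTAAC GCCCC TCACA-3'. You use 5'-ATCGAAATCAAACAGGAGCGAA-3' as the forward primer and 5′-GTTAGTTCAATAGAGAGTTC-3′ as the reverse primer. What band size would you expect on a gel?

73 bp

The forward primer matches the template at positions 38–59.
Reverse complement of the reverse primer: GAACTCTCTATTGAACTAAC. This occurs on the top strand at positions 91–110.
Amplicon spans positions 38–110: 73 bp.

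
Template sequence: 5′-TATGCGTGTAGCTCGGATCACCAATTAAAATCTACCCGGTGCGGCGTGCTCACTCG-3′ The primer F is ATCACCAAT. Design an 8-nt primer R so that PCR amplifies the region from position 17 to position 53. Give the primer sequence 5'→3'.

5'-GTGAGCAC-3'

The product's 3' end on the top strand is position 53.
The reverse primer anneals to the top strand over positions 46–53, i.e. to GTGCTCAC.
Its sequence written 5'→3' is the reverse complement: GTGAGCAC.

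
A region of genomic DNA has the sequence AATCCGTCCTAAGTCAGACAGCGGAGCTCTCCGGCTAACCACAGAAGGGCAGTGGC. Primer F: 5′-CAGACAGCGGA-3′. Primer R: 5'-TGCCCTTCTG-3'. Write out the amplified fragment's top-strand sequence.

Forward primer CAGACAGCGGA is found on the top strand at positions 15–25.
The reverse primer's reverse complement is CAGAAGGGCA, which matches the template at positions 42–51.
The product is the template from position 15 through 51 (37 bp).

5'-CAGACAGCGGAGCTCTCCGGCTAACCACAGAAGGGCA-3'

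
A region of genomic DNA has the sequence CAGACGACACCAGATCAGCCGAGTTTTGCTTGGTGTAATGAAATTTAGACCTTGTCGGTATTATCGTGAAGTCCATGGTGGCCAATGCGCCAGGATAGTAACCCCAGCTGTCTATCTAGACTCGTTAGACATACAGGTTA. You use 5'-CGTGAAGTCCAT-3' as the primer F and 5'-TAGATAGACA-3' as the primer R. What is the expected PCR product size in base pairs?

54 bp

The forward primer matches the template at positions 65–76.
Reverse complement of the reverse primer: TGTCTATCTA. This occurs on the top strand at positions 109–118.
Product length = (reverse-primer end) − (forward-primer start) + 1 = 118 − 65 + 1 = 54 bp.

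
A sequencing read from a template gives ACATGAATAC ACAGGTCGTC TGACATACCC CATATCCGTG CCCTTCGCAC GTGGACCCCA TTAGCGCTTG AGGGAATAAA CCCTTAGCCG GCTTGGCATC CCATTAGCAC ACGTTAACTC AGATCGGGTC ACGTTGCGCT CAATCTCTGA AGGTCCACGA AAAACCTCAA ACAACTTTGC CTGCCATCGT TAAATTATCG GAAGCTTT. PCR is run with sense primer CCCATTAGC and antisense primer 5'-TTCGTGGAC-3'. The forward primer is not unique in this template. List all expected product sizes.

The forward primer CCCATTAGC matches the top strand at positions 57–65, 100–108.
The reverse primer's reverse complement is GTCCACGAA, matching at positions 153–161.
Each forward site pairs with the reverse site to give a product ending at position 161: sizes 105, 62 bp.

105 bp, 62 bp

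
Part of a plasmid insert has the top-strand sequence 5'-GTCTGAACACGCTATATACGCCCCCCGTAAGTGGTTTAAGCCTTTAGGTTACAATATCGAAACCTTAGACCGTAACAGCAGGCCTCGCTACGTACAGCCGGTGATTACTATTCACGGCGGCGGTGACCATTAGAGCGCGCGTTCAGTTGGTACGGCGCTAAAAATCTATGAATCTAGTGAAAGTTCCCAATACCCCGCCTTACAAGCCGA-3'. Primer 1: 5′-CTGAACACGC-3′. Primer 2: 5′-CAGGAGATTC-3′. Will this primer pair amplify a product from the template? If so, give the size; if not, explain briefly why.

No product — primer 2 has no binding site in the template.

Primer 2 (CAGGAGATTC) does not match the top strand, and its reverse complement GAATCTCCTG does not match either.
With no annealing site for primer 2, no amplification occurs.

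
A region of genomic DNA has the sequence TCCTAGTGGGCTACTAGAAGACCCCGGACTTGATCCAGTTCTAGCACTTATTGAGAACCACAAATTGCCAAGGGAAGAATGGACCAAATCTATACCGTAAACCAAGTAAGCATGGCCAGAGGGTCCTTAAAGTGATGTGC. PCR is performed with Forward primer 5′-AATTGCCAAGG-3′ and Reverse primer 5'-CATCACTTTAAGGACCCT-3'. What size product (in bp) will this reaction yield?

Forward primer AATTGCCAAGG is found on the top strand at positions 63–73.
Taking the reverse complement of CATCACTTTAAGGACCCT gives AGGGTCCTTAAAGTGATG, found at positions 120–137 on the template; the primer anneals here to the top strand with its 3' end pointing upstream.
Product length = (reverse-primer end) − (forward-primer start) + 1 = 137 − 63 + 1 = 75 bp.

75 bp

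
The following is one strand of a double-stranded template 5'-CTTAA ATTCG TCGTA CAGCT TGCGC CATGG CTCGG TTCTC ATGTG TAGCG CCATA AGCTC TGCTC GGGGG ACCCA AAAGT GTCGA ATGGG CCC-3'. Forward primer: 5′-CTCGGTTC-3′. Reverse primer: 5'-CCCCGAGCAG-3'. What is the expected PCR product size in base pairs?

39 bp

Forward primer CTCGGTTC is found on the top strand at positions 31–38.
Reverse complement of the reverse primer: CTGCTCGGGG. This occurs on the top strand at positions 60–69.
Amplicon spans positions 31–69: 39 bp.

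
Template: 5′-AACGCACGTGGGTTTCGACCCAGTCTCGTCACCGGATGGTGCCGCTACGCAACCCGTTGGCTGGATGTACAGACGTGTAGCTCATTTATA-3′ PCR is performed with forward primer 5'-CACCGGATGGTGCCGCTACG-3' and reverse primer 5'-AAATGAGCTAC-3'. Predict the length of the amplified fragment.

The forward primer matches the template at positions 30–49.
Taking the reverse complement of AAATGAGCTAC gives GTAGCTCATTT, found at positions 77–87 on the template; the primer anneals here to the top strand with its 3' end pointing upstream.
The product runs from position 30 to position 87, so its length is 87 − 30 + 1 = 58 bp.

58 bp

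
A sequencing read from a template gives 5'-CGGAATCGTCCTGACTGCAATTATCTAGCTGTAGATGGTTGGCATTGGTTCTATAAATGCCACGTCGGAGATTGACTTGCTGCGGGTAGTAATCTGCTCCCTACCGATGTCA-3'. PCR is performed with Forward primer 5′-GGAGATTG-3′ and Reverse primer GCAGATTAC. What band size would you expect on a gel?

31 bp

Scanning the template, GGAGATTG occurs at positions 67–74; this primer anneals to the bottom strand there with its 3' end pointing downstream.
The reverse primer's reverse complement is GTAATCTGC, which matches the template at positions 89–97.
Amplicon spans positions 67–97: 31 bp.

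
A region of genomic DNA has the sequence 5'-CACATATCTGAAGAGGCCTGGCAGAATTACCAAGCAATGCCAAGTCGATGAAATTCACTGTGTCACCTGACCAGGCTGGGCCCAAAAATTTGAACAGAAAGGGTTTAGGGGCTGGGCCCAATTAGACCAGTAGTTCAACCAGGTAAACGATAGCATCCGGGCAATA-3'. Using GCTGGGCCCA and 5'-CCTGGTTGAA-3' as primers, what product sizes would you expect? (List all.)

The forward primer GCTGGGCCCA matches the top strand at positions 75–84, 111–120.
The reverse primer's reverse complement is TTCAACCAGG, matching at positions 134–143.
Each forward site pairs with the reverse site to give a product ending at position 143: sizes 69, 33 bp.

69 bp, 33 bp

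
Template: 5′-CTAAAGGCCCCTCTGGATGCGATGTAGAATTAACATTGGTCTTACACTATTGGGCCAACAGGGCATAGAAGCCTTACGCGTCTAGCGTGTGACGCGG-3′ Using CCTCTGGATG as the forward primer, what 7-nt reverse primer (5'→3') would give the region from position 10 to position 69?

5'-TCTATGC-3'

The product's 3' end on the top strand is position 69.
The reverse primer anneals to the top strand over positions 63–69, i.e. to GCATAGA.
Its sequence written 5'→3' is the reverse complement: TCTATGC.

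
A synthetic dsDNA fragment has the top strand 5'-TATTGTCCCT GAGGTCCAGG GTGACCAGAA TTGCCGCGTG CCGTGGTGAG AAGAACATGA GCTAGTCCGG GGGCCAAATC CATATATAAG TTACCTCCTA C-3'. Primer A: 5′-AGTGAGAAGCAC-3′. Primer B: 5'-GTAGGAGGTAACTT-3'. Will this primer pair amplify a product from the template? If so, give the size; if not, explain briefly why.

No product — primer A has no binding site in the template.

Primer A (AGTGAGAAGCAC) does not match the top strand, and its reverse complement GTGCTTCTCACT does not match either.
With no annealing site for primer A, no amplification occurs.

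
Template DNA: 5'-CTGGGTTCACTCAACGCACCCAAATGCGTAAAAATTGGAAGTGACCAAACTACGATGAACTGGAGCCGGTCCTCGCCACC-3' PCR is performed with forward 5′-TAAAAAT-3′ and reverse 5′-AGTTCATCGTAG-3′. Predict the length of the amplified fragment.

The forward primer matches the template at positions 29–35.
Reverse complement of the reverse primer: CTACGATGAACT. This occurs on the top strand at positions 50–61.
Product length = (reverse-primer end) − (forward-primer start) + 1 = 61 − 29 + 1 = 33 bp.

33 bp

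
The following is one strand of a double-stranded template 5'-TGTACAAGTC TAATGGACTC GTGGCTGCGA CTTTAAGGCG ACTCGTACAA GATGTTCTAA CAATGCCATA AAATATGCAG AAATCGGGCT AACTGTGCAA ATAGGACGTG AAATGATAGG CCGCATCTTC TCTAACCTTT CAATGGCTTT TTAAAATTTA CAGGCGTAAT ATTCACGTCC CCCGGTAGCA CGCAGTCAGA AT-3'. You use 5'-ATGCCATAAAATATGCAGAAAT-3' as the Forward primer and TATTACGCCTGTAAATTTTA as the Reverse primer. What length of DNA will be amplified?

109 bp

The forward primer matches the template at positions 63–84.
Taking the reverse complement of TATTACGCCTGTAAATTTTA gives TAAAATTTACAGGCGTAATA, found at positions 152–171 on the template; the primer anneals here to the top strand with its 3' end pointing upstream.
The product runs from position 63 to position 171, so its length is 171 − 63 + 1 = 109 bp.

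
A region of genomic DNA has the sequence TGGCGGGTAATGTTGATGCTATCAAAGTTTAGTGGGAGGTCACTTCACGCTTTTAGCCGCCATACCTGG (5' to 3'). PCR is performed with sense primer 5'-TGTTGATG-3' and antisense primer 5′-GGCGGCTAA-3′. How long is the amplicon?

Forward primer TGTTGATG is found on the top strand at positions 11–18.
Taking the reverse complement of GGCGGCTAA gives TTAGCCGCC, found at positions 53–61 on the template; the primer anneals here to the top strand with its 3' end pointing upstream.
Product length = (reverse-primer end) − (forward-primer start) + 1 = 61 − 11 + 1 = 51 bp.

51 bp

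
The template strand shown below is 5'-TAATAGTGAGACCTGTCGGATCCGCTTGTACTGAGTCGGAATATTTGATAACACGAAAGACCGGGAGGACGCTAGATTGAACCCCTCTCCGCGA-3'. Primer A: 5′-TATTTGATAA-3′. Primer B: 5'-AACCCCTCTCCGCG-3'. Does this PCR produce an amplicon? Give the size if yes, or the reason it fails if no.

No product — both primers anneal to the same strand and extend in the same direction.

Primer A (TATTTGATAA) matches the top strand at positions 42–51 (3' end points downstream).
Primer B (AACCCCTCTCCGCG) also matches the top strand directly, at positions 80–93 — its reverse complement CGCGGAGAGGGGTT is not present.
Both primers anneal to the bottom strand with 3' ends pointing the same way, so neither can prime synthesis back toward the other.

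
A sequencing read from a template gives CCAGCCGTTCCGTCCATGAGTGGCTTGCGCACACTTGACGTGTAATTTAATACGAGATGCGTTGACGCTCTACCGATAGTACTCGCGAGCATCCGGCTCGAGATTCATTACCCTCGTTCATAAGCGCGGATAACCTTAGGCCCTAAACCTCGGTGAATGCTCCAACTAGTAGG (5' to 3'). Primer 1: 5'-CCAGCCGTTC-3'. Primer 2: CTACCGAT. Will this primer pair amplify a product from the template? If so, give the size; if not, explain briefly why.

No product — both primers anneal to the same strand and extend in the same direction.

Primer 1 (CCAGCCGTTC) matches the top strand at positions 1–10 (3' end points downstream).
Primer 2 (CTACCGAT) also matches the top strand directly, at positions 70–77 — its reverse complement ATCGGTAG is not present.
Both primers anneal to the bottom strand with 3' ends pointing the same way, so neither can prime synthesis back toward the other.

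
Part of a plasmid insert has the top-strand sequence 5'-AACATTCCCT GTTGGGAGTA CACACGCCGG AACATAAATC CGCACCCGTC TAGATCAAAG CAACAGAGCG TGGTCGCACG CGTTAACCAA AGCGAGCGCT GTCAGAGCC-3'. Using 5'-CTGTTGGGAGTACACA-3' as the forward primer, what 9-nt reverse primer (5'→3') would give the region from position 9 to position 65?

The product's 3' end on the top strand is position 65.
The reverse primer anneals to the top strand over positions 57–65, i.e. to AAAGCAACA.
Its sequence written 5'→3' is the reverse complement: TGTTGCTTT.

5'-TGTTGCTTT-3'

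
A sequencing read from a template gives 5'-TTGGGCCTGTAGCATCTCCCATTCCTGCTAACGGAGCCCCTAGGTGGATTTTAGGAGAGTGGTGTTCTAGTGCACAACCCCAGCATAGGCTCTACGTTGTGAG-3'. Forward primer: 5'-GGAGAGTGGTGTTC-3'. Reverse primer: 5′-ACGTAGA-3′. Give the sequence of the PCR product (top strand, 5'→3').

5'-GGAGAGTGGTGTTCTAGTGCACAACCCCAGCATAGGCTCTACGT-3'

Scanning the template, GGAGAGTGGTGTTC occurs at positions 54–67; this primer anneals to the bottom strand there with its 3' end pointing downstream.
Taking the reverse complement of ACGTAGA gives TCTACGT, found at positions 91–97 on the template; the primer anneals here to the top strand with its 3' end pointing upstream.
The product is the template from position 54 through 97 (44 bp).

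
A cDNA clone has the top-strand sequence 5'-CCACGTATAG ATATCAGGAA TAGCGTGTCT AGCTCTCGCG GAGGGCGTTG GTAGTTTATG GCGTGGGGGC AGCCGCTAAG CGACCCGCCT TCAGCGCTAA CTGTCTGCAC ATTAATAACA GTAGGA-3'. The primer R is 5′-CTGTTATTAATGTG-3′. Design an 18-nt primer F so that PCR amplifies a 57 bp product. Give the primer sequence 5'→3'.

The reverse primer's reverse complement CACATTAATAACAG matches the template at positions 108–121, so the product ends at position 121.
A 57 bp product then starts at position 121 − 57 + 1 = 65.
The forward primer is identical to the top strand there: GGGGGCAGCCGCTAAGCG.

5'-GGGGGCAGCCGCTAAGCG-3'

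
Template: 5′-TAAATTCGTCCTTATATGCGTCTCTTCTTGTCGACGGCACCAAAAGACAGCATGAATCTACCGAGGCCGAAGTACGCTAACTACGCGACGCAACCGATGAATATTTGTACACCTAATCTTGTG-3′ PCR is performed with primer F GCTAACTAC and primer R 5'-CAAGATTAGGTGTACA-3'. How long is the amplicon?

Forward primer GCTAACTAC is found on the top strand at positions 76–84.
Reverse complement of the reverse primer: TGTACACCTAATCTTG. This occurs on the top strand at positions 106–121.
Product length = (reverse-primer end) − (forward-primer start) + 1 = 121 − 76 + 1 = 46 bp.

46 bp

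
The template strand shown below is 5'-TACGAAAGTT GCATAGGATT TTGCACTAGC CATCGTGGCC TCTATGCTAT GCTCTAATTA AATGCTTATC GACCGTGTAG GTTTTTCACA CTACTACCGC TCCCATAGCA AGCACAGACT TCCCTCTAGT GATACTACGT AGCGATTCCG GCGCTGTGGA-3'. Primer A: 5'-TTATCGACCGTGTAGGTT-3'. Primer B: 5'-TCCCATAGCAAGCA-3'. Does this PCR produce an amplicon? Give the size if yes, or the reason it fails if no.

No product — both primers anneal to the same strand and extend in the same direction.

Primer A (TTATCGACCGTGTAGGTT) matches the top strand at positions 66–83 (3' end points downstream).
Primer B (TCCCATAGCAAGCA) also matches the top strand directly, at positions 101–114 — its reverse complement TGCTTGCTATGGGA is not present.
Both primers anneal to the bottom strand with 3' ends pointing the same way, so neither can prime synthesis back toward the other.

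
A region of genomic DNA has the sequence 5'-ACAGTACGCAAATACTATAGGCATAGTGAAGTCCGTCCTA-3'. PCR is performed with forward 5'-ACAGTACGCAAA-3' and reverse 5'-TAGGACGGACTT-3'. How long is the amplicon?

Forward primer ACAGTACGCAAA is found on the top strand at positions 1–12.
Reverse complement of the reverse primer: AAGTCCGTCCTA. This occurs on the top strand at positions 29–40.
The product runs from position 1 to position 40, so its length is 40 − 1 + 1 = 40 bp.

40 bp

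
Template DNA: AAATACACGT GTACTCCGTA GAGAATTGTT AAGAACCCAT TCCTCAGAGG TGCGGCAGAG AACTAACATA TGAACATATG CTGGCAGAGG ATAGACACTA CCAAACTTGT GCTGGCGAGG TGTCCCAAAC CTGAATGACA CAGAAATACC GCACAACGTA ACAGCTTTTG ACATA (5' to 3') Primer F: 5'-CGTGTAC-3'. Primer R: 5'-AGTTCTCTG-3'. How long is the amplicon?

57 bp

The forward primer matches the template at positions 8–14.
Taking the reverse complement of AGTTCTCTG gives CAGAGAACT, found at positions 56–64 on the template; the primer anneals here to the top strand with its 3' end pointing upstream.
Amplicon spans positions 8–64: 57 bp.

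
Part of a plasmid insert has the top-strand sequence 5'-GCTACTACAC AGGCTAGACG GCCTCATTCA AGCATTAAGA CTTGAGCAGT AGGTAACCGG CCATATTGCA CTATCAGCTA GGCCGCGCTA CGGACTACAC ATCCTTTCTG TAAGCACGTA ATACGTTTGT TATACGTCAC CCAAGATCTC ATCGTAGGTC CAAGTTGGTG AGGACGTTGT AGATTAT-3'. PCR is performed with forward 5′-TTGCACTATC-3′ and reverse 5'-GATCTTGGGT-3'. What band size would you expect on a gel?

83 bp

Forward primer TTGCACTATC is found on the top strand at positions 66–75.
The reverse primer's reverse complement is ACCCAAGATC, which matches the template at positions 139–148.
Product length = (reverse-primer end) − (forward-primer start) + 1 = 148 − 66 + 1 = 83 bp.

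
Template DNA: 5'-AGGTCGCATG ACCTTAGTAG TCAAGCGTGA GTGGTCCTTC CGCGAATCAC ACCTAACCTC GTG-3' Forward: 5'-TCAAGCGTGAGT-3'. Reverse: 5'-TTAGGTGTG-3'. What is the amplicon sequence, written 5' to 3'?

Forward primer TCAAGCGTGAGT is found on the top strand at positions 21–32.
Taking the reverse complement of TTAGGTGTG gives CACACCTAA, found at positions 48–56 on the template; the primer anneals here to the top strand with its 3' end pointing upstream.
The product is the template from position 21 through 56 (36 bp).

5'-TCAAGCGTGAGTGGTCCTTCCGCGAATCACACCTAA-3'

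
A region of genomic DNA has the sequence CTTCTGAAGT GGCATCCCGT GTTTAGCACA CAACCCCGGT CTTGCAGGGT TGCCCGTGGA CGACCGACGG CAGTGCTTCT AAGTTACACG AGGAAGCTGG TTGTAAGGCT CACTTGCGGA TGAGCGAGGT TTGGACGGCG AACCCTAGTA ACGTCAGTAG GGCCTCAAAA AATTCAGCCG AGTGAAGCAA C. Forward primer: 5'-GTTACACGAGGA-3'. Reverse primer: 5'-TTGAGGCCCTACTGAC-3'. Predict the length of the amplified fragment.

86 bp

Forward primer GTTACACGAGGA is found on the top strand at positions 83–94.
Reverse complement of the reverse primer: GTCAGTAGGGCCTCAA. This occurs on the top strand at positions 153–168.
The product runs from position 83 to position 168, so its length is 168 − 83 + 1 = 86 bp.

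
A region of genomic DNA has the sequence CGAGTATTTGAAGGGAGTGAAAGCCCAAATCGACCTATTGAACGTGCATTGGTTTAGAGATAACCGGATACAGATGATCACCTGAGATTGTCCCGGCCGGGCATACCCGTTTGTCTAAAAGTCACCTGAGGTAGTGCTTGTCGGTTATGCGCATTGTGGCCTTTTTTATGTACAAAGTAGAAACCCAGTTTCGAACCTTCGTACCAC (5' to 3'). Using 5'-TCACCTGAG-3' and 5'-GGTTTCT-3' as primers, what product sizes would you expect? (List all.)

108 bp, 64 bp

The forward primer TCACCTGAG matches the top strand at positions 78–86, 122–130.
The reverse primer's reverse complement is AGAAACC, matching at positions 179–185.
Each forward site pairs with the reverse site to give a product ending at position 185: sizes 108, 64 bp.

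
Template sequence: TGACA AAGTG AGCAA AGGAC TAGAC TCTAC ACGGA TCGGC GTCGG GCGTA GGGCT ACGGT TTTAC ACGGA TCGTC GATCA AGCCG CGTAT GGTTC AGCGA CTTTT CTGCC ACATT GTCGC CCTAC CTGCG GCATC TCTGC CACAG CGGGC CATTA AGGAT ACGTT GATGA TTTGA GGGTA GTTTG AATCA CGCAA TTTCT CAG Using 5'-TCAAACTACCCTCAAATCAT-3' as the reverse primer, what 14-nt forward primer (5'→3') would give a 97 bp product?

5'-TGGTTCAGCGACTT-3'

The reverse primer's reverse complement ATGATTTGAGGGTAGTTTGA matches the template at positions 167–186, so the product ends at position 186.
A 97 bp product then starts at position 186 − 97 + 1 = 90.
The forward primer is identical to the top strand there: TGGTTCAGCGACTT.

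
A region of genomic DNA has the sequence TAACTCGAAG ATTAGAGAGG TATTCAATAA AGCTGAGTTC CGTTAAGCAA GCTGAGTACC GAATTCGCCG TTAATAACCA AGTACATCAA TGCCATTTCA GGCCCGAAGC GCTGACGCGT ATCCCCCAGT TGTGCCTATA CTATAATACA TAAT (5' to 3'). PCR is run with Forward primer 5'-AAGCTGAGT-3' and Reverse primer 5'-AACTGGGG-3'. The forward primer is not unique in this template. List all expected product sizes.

The forward primer AAGCTGAGT matches the top strand at positions 30–38, 49–57.
The reverse primer's reverse complement is CCCCAGTT, matching at positions 124–131.
Each forward site pairs with the reverse site to give a product ending at position 131: sizes 102, 83 bp.

102 bp, 83 bp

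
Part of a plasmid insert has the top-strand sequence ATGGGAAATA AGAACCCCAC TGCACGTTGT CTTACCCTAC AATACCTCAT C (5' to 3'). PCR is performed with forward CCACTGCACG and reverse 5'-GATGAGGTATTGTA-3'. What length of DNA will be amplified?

Forward primer CCACTGCACG is found on the top strand at positions 17–26.
Reverse complement of the reverse primer: TACAATACCTCATC. This occurs on the top strand at positions 38–51.
Amplicon spans positions 17–51: 35 bp.

35 bp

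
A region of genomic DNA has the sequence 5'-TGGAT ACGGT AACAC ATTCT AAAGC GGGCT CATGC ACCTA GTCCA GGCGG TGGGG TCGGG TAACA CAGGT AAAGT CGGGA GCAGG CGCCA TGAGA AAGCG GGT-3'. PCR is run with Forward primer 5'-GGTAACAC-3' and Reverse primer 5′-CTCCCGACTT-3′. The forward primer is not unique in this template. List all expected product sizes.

74 bp, 23 bp

The forward primer GGTAACAC matches the top strand at positions 8–15, 59–66.
The reverse primer's reverse complement is AAGTCGGGAG, matching at positions 72–81.
Each forward site pairs with the reverse site to give a product ending at position 81: sizes 74, 23 bp.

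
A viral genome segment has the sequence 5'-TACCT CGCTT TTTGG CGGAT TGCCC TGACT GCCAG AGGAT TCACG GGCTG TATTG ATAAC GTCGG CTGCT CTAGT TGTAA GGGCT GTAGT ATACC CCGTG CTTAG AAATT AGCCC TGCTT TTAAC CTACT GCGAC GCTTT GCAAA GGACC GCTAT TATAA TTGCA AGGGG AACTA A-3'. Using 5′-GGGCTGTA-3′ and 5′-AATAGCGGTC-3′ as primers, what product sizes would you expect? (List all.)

The forward primer GGGCTGTA matches the top strand at positions 45–52, 81–88.
The reverse primer's reverse complement is GACCGCTATT, matching at positions 147–156.
Each forward site pairs with the reverse site to give a product ending at position 156: sizes 112, 76 bp.

112 bp, 76 bp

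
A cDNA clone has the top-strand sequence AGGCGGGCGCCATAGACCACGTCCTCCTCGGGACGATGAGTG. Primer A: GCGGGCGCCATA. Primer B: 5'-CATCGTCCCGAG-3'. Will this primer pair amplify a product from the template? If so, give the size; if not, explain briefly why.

Yes — a 36 bp product.

Primer A (GCGGGCGCCATA) matches the top strand at positions 3–14; it acts as a forward primer.
Primer B's reverse complement is CTCGGGACGATG, matching the top strand at positions 27–38; it acts as a reverse primer.
The 3' ends face each other across positions 3–38, giving a 36 bp product.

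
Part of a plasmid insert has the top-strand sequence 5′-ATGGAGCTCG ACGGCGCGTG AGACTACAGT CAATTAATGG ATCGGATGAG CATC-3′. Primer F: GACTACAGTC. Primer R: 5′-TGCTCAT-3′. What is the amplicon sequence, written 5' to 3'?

5'-GACTACAGTCAATTAATGGATCGGATGAGCA-3'

Forward primer GACTACAGTC is found on the top strand at positions 22–31.
The reverse primer's reverse complement is ATGAGCA, which matches the template at positions 46–52.
The product is the template from position 22 through 52 (31 bp).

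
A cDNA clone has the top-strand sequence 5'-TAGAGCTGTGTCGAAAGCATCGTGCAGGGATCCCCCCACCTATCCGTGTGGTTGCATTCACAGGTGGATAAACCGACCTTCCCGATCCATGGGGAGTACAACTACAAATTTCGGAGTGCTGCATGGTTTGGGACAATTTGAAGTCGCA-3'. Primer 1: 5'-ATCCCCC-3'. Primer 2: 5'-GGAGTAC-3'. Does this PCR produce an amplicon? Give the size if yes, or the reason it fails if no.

Primer 1 (ATCCCCC) matches the top strand at positions 30–36 (3' end points downstream).
Primer 2 (GGAGTAC) also matches the top strand directly, at positions 93–99 — its reverse complement GTACTCC is not present.
Both primers anneal to the bottom strand with 3' ends pointing the same way, so neither can prime synthesis back toward the other.

No product — both primers anneal to the same strand and extend in the same direction.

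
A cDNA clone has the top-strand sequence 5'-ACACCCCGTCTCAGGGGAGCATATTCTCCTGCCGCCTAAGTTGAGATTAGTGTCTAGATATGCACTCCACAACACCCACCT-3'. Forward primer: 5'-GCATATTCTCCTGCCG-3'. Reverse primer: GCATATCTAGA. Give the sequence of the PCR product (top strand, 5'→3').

Scanning the template, GCATATTCTCCTGCCG occurs at positions 19–34; this primer anneals to the bottom strand there with its 3' end pointing downstream.
Reverse complement of the reverse primer: TCTAGATATGC. This occurs on the top strand at positions 53–63.
The product is the template from position 19 through 63 (45 bp).

5'-GCATATTCTCCTGCCGCCTAAGTTGAGATTAGTGTCTAGATATGC-3'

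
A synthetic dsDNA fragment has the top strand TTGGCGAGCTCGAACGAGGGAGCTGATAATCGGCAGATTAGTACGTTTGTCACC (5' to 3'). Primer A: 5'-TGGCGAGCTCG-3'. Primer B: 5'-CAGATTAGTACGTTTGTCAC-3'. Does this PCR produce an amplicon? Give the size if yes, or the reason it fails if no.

Primer A (TGGCGAGCTCG) matches the top strand at positions 2–12 (3' end points downstream).
Primer B (CAGATTAGTACGTTTGTCAC) also matches the top strand directly, at positions 34–53 — its reverse complement GTGACAAACGTACTAATCTG is not present.
Both primers anneal to the bottom strand with 3' ends pointing the same way, so neither can prime synthesis back toward the other.

No product — both primers anneal to the same strand and extend in the same direction.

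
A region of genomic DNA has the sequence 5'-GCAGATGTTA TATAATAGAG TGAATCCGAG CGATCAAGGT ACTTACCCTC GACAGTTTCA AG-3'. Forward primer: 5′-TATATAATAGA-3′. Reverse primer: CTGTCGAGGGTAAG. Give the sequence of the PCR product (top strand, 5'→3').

Forward primer TATATAATAGA is found on the top strand at positions 9–19.
The reverse primer's reverse complement is CTTACCCTCGACAG, which matches the template at positions 42–55.
The product is the template from position 9 through 55 (47 bp).

5'-TATATAATAGAGTGAATCCGAGCGATCAAGGTACTTACCCTCGACAG-3'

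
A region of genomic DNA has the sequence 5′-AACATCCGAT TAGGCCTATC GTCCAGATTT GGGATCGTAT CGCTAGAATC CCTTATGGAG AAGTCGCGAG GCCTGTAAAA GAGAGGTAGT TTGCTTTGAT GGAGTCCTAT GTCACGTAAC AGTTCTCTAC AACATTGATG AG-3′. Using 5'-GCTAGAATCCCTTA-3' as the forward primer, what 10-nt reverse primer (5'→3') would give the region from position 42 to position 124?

5'-AACTGTTACG-3'

The product's 3' end on the top strand is position 124.
The reverse primer anneals to the top strand over positions 115–124, i.e. to CGTAACAGTT.
Its sequence written 5'→3' is the reverse complement: AACTGTTACG.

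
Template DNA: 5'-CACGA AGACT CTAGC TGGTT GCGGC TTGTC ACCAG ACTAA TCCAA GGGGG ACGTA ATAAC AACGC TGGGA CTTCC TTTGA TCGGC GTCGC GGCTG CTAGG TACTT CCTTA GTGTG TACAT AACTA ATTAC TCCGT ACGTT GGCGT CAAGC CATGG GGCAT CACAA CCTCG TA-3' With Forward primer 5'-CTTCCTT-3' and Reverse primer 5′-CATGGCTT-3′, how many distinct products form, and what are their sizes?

Two products: 84 bp, 52 bp

The forward primer CTTCCTT matches the top strand at positions 71–77, 103–109.
The reverse primer's reverse complement is AAGCCATG, matching at positions 147–154.
Each forward site pairs with the reverse site to give a product ending at position 154: sizes 84, 52 bp.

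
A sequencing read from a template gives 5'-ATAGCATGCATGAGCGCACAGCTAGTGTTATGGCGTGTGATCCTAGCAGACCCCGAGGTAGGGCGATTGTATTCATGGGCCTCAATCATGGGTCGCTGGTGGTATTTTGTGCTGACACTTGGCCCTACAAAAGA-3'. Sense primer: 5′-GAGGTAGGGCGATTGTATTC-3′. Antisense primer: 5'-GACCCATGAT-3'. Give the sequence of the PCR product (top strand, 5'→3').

Scanning the template, GAGGTAGGGCGATTGTATTC occurs at positions 55–74; this primer anneals to the bottom strand there with its 3' end pointing downstream.
The reverse primer's reverse complement is ATCATGGGTC, which matches the template at positions 85–94.
The product is the template from position 55 through 94 (40 bp).

5'-GAGGTAGGGCGATTGTATTCATGGGCCTCAATCATGGGTC-3'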